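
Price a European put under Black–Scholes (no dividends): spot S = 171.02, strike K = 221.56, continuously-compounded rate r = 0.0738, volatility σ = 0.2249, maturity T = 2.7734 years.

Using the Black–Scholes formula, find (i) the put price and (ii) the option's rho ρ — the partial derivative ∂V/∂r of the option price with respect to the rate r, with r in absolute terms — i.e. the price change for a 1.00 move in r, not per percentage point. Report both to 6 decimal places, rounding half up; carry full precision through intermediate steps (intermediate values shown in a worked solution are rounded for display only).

σ√T = 0.2249·√2.7734 = 0.374538
d₁ = (ln(S/K) + (r+σ²/2)T) / (σ√T) = (ln(171.02/221.56) + (0.0738+0.2249²/2)·2.7734) / 0.374538 = (-0.258913 + 0.274816) / 0.374538 = 0.042461
d₂ = d₁ − σ√T = 0.042461 − 0.374538 = -0.332077
e^{−rT} = e^{−0.0738·2.7734} = 0.814911
N(−d₁) = 0.483066,  N(−d₂) = 0.630084
Put price V = K·e^{−rT}·N(−d₂) − S·N(−d₁) = 113.762725 − 82.613871 = 31.148854
ρ = −K·T·e^{−rT}·N(−d₂) = -315.509541

price = 31.148854
ρ = -315.509541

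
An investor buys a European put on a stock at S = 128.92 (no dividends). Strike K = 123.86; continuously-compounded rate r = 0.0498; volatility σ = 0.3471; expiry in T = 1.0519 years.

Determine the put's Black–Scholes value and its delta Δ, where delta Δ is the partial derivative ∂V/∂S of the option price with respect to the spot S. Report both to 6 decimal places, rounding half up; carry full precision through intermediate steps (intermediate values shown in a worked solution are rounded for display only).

σ√T = 0.3471·√1.0519 = 0.355993
d₁ = (ln(S/K) + (r+σ²/2)T) / (σ√T) = (ln(128.92/123.86) + (0.0498+0.3471²/2)·1.0519) / 0.355993 = (0.040040 + 0.115750) / 0.355993 = 0.437622
d₂ = d₁ − σ√T = 0.437622 − 0.355993 = 0.081628
e^{−rT} = e^{−0.0498·1.0519} = 0.948964
N(−d₁) = 0.330830,  N(−d₂) = 0.467471
Put price V = K·e^{−rT}·N(−d₂) − S·N(−d₁) = 54.945927 − 42.650638 = 12.295289
Δ = −N(−d₁) = -0.330830

price = 12.295289
Δ = -0.330830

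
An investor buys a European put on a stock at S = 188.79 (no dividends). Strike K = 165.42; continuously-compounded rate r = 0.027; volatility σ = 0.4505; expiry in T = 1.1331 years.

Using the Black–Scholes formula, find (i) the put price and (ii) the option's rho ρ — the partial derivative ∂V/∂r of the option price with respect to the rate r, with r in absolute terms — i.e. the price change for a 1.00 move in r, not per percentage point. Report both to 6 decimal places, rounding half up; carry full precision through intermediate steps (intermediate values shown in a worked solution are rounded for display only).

price = 20.757172
ρ = -83.683906

σ√T = 0.4505·√1.1331 = 0.479545
d₁ = (ln(S/K) + (r+σ²/2)T) / (σ√T) = (ln(188.79/165.42) + (0.027+0.4505²/2)·1.1331) / 0.479545 = (0.132148 + 0.145575) / 0.479545 = 0.579139
d₂ = d₁ − σ√T = 0.579139 − 0.479545 = 0.099594
e^{−rT} = e^{−0.027·1.1331} = 0.969870
N(−d₁) = 0.281248,  N(−d₂) = 0.460333
Put price V = K·e^{−rT}·N(−d₂) − S·N(−d₁) = 73.853946 − 53.096774 = 20.757172
ρ = −K·T·e^{−rT}·N(−d₂) = -83.683906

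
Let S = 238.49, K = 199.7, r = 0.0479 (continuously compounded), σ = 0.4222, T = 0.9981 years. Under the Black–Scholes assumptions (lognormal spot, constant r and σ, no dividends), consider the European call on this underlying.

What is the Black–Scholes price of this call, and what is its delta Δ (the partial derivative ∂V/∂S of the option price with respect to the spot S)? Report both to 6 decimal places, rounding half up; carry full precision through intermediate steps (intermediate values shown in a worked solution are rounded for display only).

σ√T = 0.4222·√0.9981 = 0.421799
d₁ = (ln(S/K) + (r+σ²/2)T) / (σ√T) = (ln(238.49/199.7) + (0.0479+0.4222²/2)·0.9981) / 0.421799 = (0.177511 + 0.136766) / 0.421799 = 0.745088
d₂ = d₁ − σ√T = 0.745088 − 0.421799 = 0.323289
e^{−rT} = e^{−0.0479·0.9981} = 0.953316
N(d₁) = 0.771891,  N(d₂) = 0.626762
Call price V = S·N(d₁) − K·e^{−rT}·N(d₂) = 184.088230 − 119.321172 = 64.767058
Δ = N(d₁) = 0.771891

price = 64.767058
Δ = 0.771891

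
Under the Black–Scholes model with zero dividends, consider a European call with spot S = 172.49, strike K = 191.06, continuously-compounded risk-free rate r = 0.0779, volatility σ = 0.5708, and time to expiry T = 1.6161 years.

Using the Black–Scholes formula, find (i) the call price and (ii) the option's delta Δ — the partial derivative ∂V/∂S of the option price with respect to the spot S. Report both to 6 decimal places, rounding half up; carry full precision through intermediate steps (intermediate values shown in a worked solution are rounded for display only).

σ√T = 0.5708·√1.6161 = 0.725635
d₁ = (ln(S/K) + (r+σ²/2)T) / (σ√T) = (ln(172.49/191.06) + (0.0779+0.5708²/2)·1.6161) / 0.725635 = (-0.102248 + 0.389167) / 0.725635 = 0.395404
d₂ = d₁ − σ√T = 0.395404 − 0.725635 = -0.330231
e^{−rT} = e^{−0.0779·1.6161} = 0.881708
N(d₁) = 0.653728,  N(d₂) = 0.370613
Call price V = S·N(d₁) − K·e^{−rT}·N(d₂) = 112.761473 − 62.433116 = 50.328357
Δ = N(d₁) = 0.653728

price = 50.328357
Δ = 0.653728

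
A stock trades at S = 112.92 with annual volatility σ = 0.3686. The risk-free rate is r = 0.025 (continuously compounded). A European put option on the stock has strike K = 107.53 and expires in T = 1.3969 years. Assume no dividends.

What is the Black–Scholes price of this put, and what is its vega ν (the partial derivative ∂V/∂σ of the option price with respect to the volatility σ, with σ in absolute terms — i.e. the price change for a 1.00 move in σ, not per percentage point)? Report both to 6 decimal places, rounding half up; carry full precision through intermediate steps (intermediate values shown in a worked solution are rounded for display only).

σ√T = 0.3686·√1.3969 = 0.435650
d₁ = (ln(S/K) + (r+σ²/2)T) / (σ√T) = (ln(112.92/107.53) + (0.025+0.3686²/2)·1.3969) / 0.435650 = (0.048910 + 0.129818) / 0.435650 = 0.410255
d₂ = d₁ − σ√T = 0.410255 − 0.435650 = -0.025395
e^{−rT} = e^{−0.025·1.3969} = 0.965680
N(−d₁) = 0.340809,  N(−d₂) = 0.510130
Put price V = K·e^{−rT}·N(−d₂) − S·N(−d₁) = 52.971701 − 38.484193 = 14.487507
φ(d₁) = (1/√(2π))·e^{−d₁²/2} = 0.366743
ν = S·φ(d₁)·√T = 48.945828

price = 14.487507
ν = 48.945828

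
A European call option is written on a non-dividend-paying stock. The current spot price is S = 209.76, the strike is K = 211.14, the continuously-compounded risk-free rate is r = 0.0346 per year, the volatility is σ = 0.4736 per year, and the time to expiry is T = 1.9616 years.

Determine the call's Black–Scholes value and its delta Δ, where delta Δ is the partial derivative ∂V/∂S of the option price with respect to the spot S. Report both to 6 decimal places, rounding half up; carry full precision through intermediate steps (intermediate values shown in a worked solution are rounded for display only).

σ√T = 0.4736·√1.9616 = 0.663311
d₁ = (ln(S/K) + (r+σ²/2)T) / (σ√T) = (ln(209.76/211.14) + (0.0346+0.4736²/2)·1.9616) / 0.663311 = (-0.006557 + 0.287862) / 0.663311 = 0.424092
d₂ = d₁ − σ√T = 0.424092 − 0.663311 = -0.239219
e^{−rT} = e^{−0.0346·1.9616} = 0.934381
N(d₁) = 0.664250,  N(d₂) = 0.405468
Call price V = S·N(d₁) − K·e^{−rT}·N(d₂) = 139.333181 − 79.992785 = 59.340396
Δ = N(d₁) = 0.664250

price = 59.340396
Δ = 0.664250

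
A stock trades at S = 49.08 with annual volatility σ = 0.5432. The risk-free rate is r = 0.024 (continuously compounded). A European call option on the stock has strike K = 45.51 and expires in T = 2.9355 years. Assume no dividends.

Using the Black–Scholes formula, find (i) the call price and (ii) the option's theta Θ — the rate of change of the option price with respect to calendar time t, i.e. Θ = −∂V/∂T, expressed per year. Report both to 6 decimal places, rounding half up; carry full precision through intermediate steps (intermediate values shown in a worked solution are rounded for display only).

σ√T = 0.5432·√2.9355 = 0.930681
d₁ = (ln(S/K) + (r+σ²/2)T) / (σ√T) = (ln(49.08/45.51) + (0.024+0.5432²/2)·2.9355) / 0.930681 = (0.075520 + 0.503535) / 0.930681 = 0.622184
d₂ = d₁ − σ√T = 0.622184 − 0.930681 = -0.308497
e^{−rT} = e^{−0.024·2.9355} = 0.931972
N(d₁) = 0.733090,  N(d₂) = 0.378852
Call price V = S·N(d₁) − K·e^{−rT}·N(d₂) = 35.980040 − 16.068664 = 19.911376
φ(d₁) = (1/√(2π))·e^{−d₁²/2} = 0.328738
Θ = −S·φ(d₁)·σ/(2√T) − r·K·e^{−rT}·N(d₂) = −2.557660 − 0.385648 = -2.943308

price = 19.911376
Θ = -2.943308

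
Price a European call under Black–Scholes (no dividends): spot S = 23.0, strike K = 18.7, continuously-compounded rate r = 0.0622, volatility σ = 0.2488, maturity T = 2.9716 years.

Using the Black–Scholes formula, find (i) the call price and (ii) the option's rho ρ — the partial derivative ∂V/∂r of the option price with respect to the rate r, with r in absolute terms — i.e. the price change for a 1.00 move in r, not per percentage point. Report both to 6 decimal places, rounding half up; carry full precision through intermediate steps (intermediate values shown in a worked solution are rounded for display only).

σ√T = 0.2488·√2.9716 = 0.428890
d₁ = (ln(S/K) + (r+σ²/2)T) / (σ√T) = (ln(23.0/18.7) + (0.0622+0.2488²/2)·2.9716) / 0.428890 = (0.206971 + 0.276807) / 0.428890 = 1.127976
d₂ = d₁ − σ√T = 1.127976 − 0.428890 = 0.699087
e^{−rT} = e^{−0.0622·2.9716} = 0.831243
N(d₁) = 0.870335,  N(d₂) = 0.757751
Call price V = S·N(d₁) − K·e^{−rT}·N(d₂) = 20.017706 − 11.778663 = 8.239043
ρ = K·T·e^{−rT}·N(d₂) = 35.001475

price = 8.239043
ρ = 35.001475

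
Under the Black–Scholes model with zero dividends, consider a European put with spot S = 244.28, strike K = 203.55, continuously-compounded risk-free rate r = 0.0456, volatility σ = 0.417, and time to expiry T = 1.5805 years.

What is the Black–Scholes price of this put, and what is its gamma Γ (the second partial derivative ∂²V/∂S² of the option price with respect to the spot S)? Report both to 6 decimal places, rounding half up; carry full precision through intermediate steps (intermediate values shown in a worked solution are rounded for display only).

price = 22.423740
Γ = 0.002356

σ√T = 0.417·√1.5805 = 0.524244
d₁ = (ln(S/K) + (r+σ²/2)T) / (σ√T) = (ln(244.28/203.55) + (0.0456+0.417²/2)·1.5805) / 0.524244 = (0.182403 + 0.209487) / 0.524244 = 0.747534
d₂ = d₁ − σ√T = 0.747534 − 0.524244 = 0.223290
e^{−rT} = e^{−0.0456·1.5805} = 0.930465
N(−d₁) = 0.227371,  N(−d₂) = 0.411655
Put price V = K·e^{−rT}·N(−d₂) − S·N(−d₁) = 77.965848 − 55.542108 = 22.423740
φ(d₁) = (1/√(2π))·e^{−d₁²/2} = 0.301694
Γ = φ(d₁) / (S·σ·√T) = 0.002356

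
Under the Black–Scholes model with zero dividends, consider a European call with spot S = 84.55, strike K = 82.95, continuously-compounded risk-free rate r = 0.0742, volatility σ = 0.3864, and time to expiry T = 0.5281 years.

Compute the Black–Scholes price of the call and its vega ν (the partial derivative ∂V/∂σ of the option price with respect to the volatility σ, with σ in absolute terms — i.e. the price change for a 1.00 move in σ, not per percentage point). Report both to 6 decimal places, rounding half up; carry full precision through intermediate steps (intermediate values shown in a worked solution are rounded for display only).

price = 11.762549
ν = 23.072065

σ√T = 0.3864·√0.5281 = 0.280799
d₁ = (ln(S/K) + (r+σ²/2)T) / (σ√T) = (ln(84.55/82.95) + (0.0742+0.3864²/2)·0.5281) / 0.280799 = (0.019105 + 0.078609) / 0.280799 = 0.347986
d₂ = d₁ − σ√T = 0.347986 − 0.280799 = 0.067187
e^{−rT} = e^{−0.0742·0.5281} = 0.961573
N(d₁) = 0.636075,  N(d₂) = 0.526784
Call price V = S·N(d₁) − K·e^{−rT}·N(d₂) = 53.780113 − 42.017564 = 11.762549
φ(d₁) = (1/√(2π))·e^{−d₁²/2} = 0.375504
ν = S·φ(d₁)·√T = 23.072065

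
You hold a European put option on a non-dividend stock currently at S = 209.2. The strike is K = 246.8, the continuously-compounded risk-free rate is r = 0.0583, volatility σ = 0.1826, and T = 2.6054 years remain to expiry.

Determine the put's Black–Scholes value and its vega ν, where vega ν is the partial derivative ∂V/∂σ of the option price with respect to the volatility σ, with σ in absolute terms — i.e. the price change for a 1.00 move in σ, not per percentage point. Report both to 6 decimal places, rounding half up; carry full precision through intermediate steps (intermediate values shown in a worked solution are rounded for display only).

σ√T = 0.1826·√2.6054 = 0.294739
d₁ = (ln(S/K) + (r+σ²/2)T) / (σ√T) = (ln(209.2/246.8) + (0.0583+0.1826²/2)·2.6054) / 0.294739 = (-0.165288 + 0.195330) / 0.294739 = 0.101930
d₂ = d₁ − σ√T = 0.101930 − 0.294739 = -0.192809
e^{−rT} = e^{−0.0583·2.6054} = 0.859079
N(−d₁) = 0.459406,  N(−d₂) = 0.576446
Put price V = K·e^{−rT}·N(−d₂) − S·N(−d₁) = 122.218364 − 96.107731 = 26.110633
φ(d₁) = (1/√(2π))·e^{−d₁²/2} = 0.396875
ν = S·φ(d₁)·√T = 134.014822

price = 26.110633
ν = 134.014822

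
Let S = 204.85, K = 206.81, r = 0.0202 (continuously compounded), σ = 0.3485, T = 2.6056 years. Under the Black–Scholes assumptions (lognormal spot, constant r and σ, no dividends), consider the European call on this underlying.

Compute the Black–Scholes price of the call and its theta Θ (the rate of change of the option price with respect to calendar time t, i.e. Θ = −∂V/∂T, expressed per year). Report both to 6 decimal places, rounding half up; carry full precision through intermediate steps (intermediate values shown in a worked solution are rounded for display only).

σ√T = 0.3485·√2.6056 = 0.562544
d₁ = (ln(S/K) + (r+σ²/2)T) / (σ√T) = (ln(204.85/206.81) + (0.0202+0.3485²/2)·2.6056) / 0.562544 = (-0.009522 + 0.210861) / 0.562544 = 0.357907
d₂ = d₁ − σ√T = 0.357907 − 0.562544 = -0.204637
e^{−rT} = e^{−0.0202·2.6056} = 0.948728
N(d₁) = 0.639794,  N(d₂) = 0.418928
Call price V = S·N(d₁) − K·e^{−rT}·N(d₂) = 131.061722 − 82.196346 = 48.865376
φ(d₁) = (1/√(2π))·e^{−d₁²/2} = 0.374192
Θ = −S·φ(d₁)·σ/(2√T) − r·K·e^{−rT}·N(d₂) = −8.274636 − 1.660366 = -9.935003

price = 48.865376
Θ = -9.935003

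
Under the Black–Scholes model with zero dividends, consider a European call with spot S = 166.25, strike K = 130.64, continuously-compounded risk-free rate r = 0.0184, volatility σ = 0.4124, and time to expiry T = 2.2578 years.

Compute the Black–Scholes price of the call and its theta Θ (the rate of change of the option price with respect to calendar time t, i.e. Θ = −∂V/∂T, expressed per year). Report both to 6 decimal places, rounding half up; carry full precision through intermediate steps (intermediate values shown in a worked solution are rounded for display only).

price = 59.417463
Θ = -8.075105

σ√T = 0.4124·√2.2578 = 0.619671
d₁ = (ln(S/K) + (r+σ²/2)T) / (σ√T) = (ln(166.25/130.64) + (0.0184+0.4124²/2)·2.2578) / 0.619671 = (0.241047 + 0.233540) / 0.619671 = 0.765869
d₂ = d₁ − σ√T = 0.765869 − 0.619671 = 0.146198
e^{−rT} = e^{−0.0184·2.2578} = 0.959308
N(d₁) = 0.778123,  N(d₂) = 0.558117
Call price V = S·N(d₁) − K·e^{−rT}·N(d₂) = 129.362925 − 69.945463 = 59.417463
φ(d₁) = (1/√(2π))·e^{−d₁²/2} = 0.297537
Θ = −S·φ(d₁)·σ/(2√T) − r·K·e^{−rT}·N(d₂) = −6.788109 − 1.286997 = -8.075105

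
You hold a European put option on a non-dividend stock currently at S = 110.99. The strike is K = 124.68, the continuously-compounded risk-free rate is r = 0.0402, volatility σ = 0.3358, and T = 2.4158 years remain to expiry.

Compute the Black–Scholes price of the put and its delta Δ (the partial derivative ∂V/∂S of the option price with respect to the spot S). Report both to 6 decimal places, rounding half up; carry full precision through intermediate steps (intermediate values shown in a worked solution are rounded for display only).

σ√T = 0.3358·√2.4158 = 0.521929
d₁ = (ln(S/K) + (r+σ²/2)T) / (σ√T) = (ln(110.99/124.68) + (0.0402+0.3358²/2)·2.4158) / 0.521929 = (-0.116310 + 0.233320) / 0.521929 = 0.224187
d₂ = d₁ − σ√T = 0.224187 − 0.521929 = -0.297742
e^{−rT} = e^{−0.0402·2.4158} = 0.907451
N(−d₁) = 0.411306,  N(−d₂) = 0.617050
Put price V = K·e^{−rT}·N(−d₂) − S·N(−d₁) = 69.813672 − 45.650844 = 24.162827
Δ = −N(−d₁) = -0.411306

price = 24.162827
Δ = -0.411306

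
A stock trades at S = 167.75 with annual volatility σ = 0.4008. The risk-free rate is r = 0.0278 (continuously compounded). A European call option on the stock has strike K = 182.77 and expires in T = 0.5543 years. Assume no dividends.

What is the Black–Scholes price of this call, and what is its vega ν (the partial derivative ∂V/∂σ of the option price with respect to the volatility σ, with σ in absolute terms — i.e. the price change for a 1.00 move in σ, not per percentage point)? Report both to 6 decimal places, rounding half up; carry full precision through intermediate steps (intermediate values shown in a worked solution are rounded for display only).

σ√T = 0.4008·√0.5543 = 0.298401
d₁ = (ln(S/K) + (r+σ²/2)T) / (σ√T) = (ln(167.75/182.77) + (0.0278+0.4008²/2)·0.5543) / 0.298401 = (-0.085754 + 0.059931) / 0.298401 = -0.086537
d₂ = d₁ − σ√T = -0.086537 − 0.298401 = -0.384938
e^{−rT} = e^{−0.0278·0.5543} = 0.984709
N(d₁) = 0.465520,  N(d₂) = 0.350142
Call price V = S·N(d₁) − K·e^{−rT}·N(d₂) = 78.090955 − 63.016832 = 15.074123
φ(d₁) = (1/√(2π))·e^{−d₁²/2} = 0.397451
ν = S·φ(d₁)·√T = 49.638529

price = 15.074123
ν = 49.638529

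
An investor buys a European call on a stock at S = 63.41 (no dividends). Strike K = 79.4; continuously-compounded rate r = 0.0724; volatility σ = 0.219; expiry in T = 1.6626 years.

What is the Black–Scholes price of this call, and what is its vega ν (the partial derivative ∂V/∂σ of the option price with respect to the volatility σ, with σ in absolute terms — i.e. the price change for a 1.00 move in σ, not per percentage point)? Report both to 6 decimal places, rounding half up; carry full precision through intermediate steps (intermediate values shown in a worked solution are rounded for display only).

price = 4.523952
ν = 31.774975

σ√T = 0.219·√1.6626 = 0.282383
d₁ = (ln(S/K) + (r+σ²/2)T) / (σ√T) = (ln(63.41/79.4) + (0.0724+0.219²/2)·1.6626) / 0.282383 = (-0.224877 + 0.160242) / 0.282383 = -0.228890
d₂ = d₁ − σ√T = -0.228890 − 0.282383 = -0.511273
e^{−rT} = e^{−0.0724·1.6626} = 0.886590
N(d₁) = 0.409477,  N(d₂) = 0.304580
Call price V = S·N(d₁) − K·e^{−rT}·N(d₂) = 25.964949 − 21.440997 = 4.523952
φ(d₁) = (1/√(2π))·e^{−d₁²/2} = 0.388628
ν = S·φ(d₁)·√T = 31.774975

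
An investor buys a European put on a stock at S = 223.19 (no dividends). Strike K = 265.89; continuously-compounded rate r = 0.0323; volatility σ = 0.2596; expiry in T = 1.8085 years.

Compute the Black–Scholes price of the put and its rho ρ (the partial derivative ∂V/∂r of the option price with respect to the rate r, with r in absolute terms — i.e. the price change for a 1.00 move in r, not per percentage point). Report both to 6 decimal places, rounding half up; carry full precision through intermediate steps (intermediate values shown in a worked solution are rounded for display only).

price = 48.442771
ρ = -315.013964

σ√T = 0.2596·√1.8085 = 0.349111
d₁ = (ln(S/K) + (r+σ²/2)T) / (σ√T) = (ln(223.19/265.89) + (0.0323+0.2596²/2)·1.8085) / 0.349111 = (-0.175059 + 0.119354) / 0.349111 = -0.159563
d₂ = d₁ − σ√T = -0.159563 − 0.349111 = -0.508675
e^{−rT} = e^{−0.0323·1.8085} = 0.943259
N(−d₁) = 0.563387,  N(−d₂) = 0.694510
Put price V = K·e^{−rT}·N(−d₂) − S·N(−d₁) = 174.185216 − 125.742445 = 48.442771
ρ = −K·T·e^{−rT}·N(−d₂) = -315.013964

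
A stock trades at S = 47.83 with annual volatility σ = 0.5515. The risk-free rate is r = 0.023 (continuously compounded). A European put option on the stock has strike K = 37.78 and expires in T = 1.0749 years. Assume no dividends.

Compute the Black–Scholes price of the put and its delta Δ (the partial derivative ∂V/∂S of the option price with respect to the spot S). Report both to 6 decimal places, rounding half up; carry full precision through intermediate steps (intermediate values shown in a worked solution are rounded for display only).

price = 4.982689
Δ = -0.229149

σ√T = 0.5515·√1.0749 = 0.571781
d₁ = (ln(S/K) + (r+σ²/2)T) / (σ√T) = (ln(47.83/37.78) + (0.023+0.5515²/2)·1.0749) / 0.571781 = (0.235873 + 0.188189) / 0.571781 = 0.741652
d₂ = d₁ − σ√T = 0.741652 − 0.571781 = 0.169872
e^{−rT} = e^{−0.023·1.0749} = 0.975580
N(−d₁) = 0.229149,  N(−d₂) = 0.432556
Put price V = K·e^{−rT}·N(−d₂) − S·N(−d₁) = 15.942886 − 10.960197 = 4.982689
Δ = −N(−d₁) = -0.229149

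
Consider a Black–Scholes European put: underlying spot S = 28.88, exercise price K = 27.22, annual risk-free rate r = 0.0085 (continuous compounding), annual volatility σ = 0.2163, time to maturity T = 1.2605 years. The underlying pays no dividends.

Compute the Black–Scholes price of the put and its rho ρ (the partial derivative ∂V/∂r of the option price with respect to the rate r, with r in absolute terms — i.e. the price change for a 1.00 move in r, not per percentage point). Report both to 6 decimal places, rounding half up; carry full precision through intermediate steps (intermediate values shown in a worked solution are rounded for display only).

price = 1.832174
ρ = -14.728662

σ√T = 0.2163·√1.2605 = 0.242844
d₁ = (ln(S/K) + (r+σ²/2)T) / (σ√T) = (ln(28.88/27.22) + (0.0085+0.2163²/2)·1.2605) / 0.242844 = (0.059197 + 0.040201) / 0.242844 = 0.409309
d₂ = d₁ − σ√T = 0.409309 − 0.242844 = 0.166464
e^{−rT} = e^{−0.0085·1.2605} = 0.989343
N(−d₁) = 0.341157,  N(−d₂) = 0.433896
Put price V = K·e^{−rT}·N(−d₂) − S·N(−d₁) = 11.684778 − 9.852604 = 1.832174
ρ = −K·T·e^{−rT}·N(−d₂) = -14.728662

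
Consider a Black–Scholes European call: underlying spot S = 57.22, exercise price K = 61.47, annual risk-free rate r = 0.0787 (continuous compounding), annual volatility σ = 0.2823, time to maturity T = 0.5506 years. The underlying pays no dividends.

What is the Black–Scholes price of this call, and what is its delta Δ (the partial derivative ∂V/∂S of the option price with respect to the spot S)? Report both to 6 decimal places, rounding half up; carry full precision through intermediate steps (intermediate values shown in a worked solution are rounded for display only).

σ√T = 0.2823·√0.5506 = 0.209473
d₁ = (ln(S/K) + (r+σ²/2)T) / (σ√T) = (ln(57.22/61.47) + (0.0787+0.2823²/2)·0.5506) / 0.209473 = (-0.071646 + 0.065272) / 0.209473 = -0.030429
d₂ = d₁ − σ√T = -0.030429 − 0.209473 = -0.239902
e^{−rT} = e^{−0.0787·0.5506} = 0.957593
N(d₁) = 0.487863,  N(d₂) = 0.405203
Call price V = S·N(d₁) − K·e^{−rT}·N(d₂) = 27.915499 − 23.851573 = 4.063926
Δ = N(d₁) = 0.487863

price = 4.063926
Δ = 0.487863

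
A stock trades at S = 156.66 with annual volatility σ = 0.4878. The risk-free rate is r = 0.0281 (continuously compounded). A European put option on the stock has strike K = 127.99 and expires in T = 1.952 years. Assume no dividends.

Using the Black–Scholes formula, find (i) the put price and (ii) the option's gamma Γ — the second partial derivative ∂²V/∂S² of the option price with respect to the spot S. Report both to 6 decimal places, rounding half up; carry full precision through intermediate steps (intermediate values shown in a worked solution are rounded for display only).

σ√T = 0.4878·√1.952 = 0.681525
d₁ = (ln(S/K) + (r+σ²/2)T) / (σ√T) = (ln(156.66/127.99) + (0.0281+0.4878²/2)·1.952) / 0.681525 = (0.202126 + 0.287089) / 0.681525 = 0.717824
d₂ = d₁ − σ√T = 0.717824 − 0.681525 = 0.036299
e^{−rT} = e^{−0.0281·1.952} = 0.946626
N(−d₁) = 0.236433,  N(−d₂) = 0.485522
Put price V = K·e^{−rT}·N(−d₂) − S·N(−d₁) = 58.825180 − 37.039573 = 21.785606
φ(d₁) = (1/√(2π))·e^{−d₁²/2} = 0.308333
Γ = φ(d₁) / (S·σ·√T) = 0.002888

price = 21.785606
Γ = 0.002888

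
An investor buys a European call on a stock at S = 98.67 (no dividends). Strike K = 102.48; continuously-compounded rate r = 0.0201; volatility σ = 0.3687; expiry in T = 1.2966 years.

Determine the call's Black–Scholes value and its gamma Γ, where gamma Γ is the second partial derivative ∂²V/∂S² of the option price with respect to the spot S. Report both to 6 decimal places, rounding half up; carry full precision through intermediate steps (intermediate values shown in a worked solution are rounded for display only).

price = 15.922737
Γ = 0.009473

σ√T = 0.3687·√1.2966 = 0.419833
d₁ = (ln(S/K) + (r+σ²/2)T) / (σ√T) = (ln(98.67/102.48) + (0.0201+0.3687²/2)·1.2966) / 0.419833 = (-0.037887 + 0.114191) / 0.419833 = 0.181750
d₂ = d₁ − σ√T = 0.181750 − 0.419833 = -0.238082
e^{−rT} = e^{−0.0201·1.2966} = 0.974275
N(d₁) = 0.572111,  N(d₂) = 0.405909
Call price V = S·N(d₁) − K·e^{−rT}·N(d₂) = 56.450154 − 40.527417 = 15.922737
φ(d₁) = (1/√(2π))·e^{−d₁²/2} = 0.392407
Γ = φ(d₁) / (S·σ·√T) = 0.009473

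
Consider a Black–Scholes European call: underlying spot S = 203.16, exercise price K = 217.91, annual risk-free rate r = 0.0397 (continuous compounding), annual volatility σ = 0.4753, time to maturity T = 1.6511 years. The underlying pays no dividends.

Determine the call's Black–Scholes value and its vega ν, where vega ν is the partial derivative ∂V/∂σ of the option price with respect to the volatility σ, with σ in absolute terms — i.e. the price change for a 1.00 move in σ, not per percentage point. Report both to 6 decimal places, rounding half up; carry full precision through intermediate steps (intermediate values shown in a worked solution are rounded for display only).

price = 48.391067
ν = 99.623028

σ√T = 0.4753·√1.6511 = 0.610737
d₁ = (ln(S/K) + (r+σ²/2)T) / (σ√T) = (ln(203.16/217.91) + (0.0397+0.4753²/2)·1.6511) / 0.610737 = (-0.070088 + 0.252049) / 0.610737 = 0.297936
d₂ = d₁ − σ√T = 0.297936 − 0.610737 = -0.312802
e^{−rT} = e^{−0.0397·1.6511} = 0.936553
N(d₁) = 0.617124,  N(d₂) = 0.377216
Call price V = S·N(d₁) − K·e^{−rT}·N(d₂) = 125.374886 − 76.983819 = 48.391067
φ(d₁) = (1/√(2π))·e^{−d₁²/2} = 0.381623
ν = S·φ(d₁)·√T = 99.623028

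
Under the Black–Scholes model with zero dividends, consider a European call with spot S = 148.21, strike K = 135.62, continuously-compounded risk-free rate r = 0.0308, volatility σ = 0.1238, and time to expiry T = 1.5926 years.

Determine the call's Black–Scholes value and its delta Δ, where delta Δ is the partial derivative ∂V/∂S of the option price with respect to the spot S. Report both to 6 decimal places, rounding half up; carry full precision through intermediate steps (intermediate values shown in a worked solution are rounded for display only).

σ√T = 0.1238·√1.5926 = 0.156233
d₁ = (ln(S/K) + (r+σ²/2)T) / (σ√T) = (ln(148.21/135.62) + (0.0308+0.1238²/2)·1.5926) / 0.156233 = (0.088773 + 0.061257) / 0.156233 = 0.960293
d₂ = d₁ − σ√T = 0.960293 − 0.156233 = 0.804059
e^{−rT} = e^{−0.0308·1.5926} = 0.952132
N(d₁) = 0.831546,  N(d₂) = 0.789319
Call price V = S·N(d₁) − K·e^{−rT}·N(d₂) = 123.243443 − 101.923203 = 21.320240
Δ = N(d₁) = 0.831546

price = 21.320240
Δ = 0.831546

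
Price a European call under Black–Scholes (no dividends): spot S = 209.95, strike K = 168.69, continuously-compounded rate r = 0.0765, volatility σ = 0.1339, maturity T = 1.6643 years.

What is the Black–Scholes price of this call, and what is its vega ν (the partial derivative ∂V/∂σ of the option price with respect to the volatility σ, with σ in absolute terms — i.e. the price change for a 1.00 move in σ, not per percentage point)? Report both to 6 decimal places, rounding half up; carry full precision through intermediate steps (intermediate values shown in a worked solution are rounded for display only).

σ√T = 0.1339·√1.6643 = 0.172741
d₁ = (ln(S/K) + (r+σ²/2)T) / (σ√T) = (ln(209.95/168.69) + (0.0765+0.1339²/2)·1.6643) / 0.172741 = (0.218807 + 0.142239) / 0.172741 = 2.090092
d₂ = d₁ − σ√T = 2.090092 − 0.172741 = 1.917351
e^{−rT} = e^{−0.0765·1.6643} = 0.880453
N(d₁) = 0.981695,  N(d₂) = 0.972403
Call price V = S·N(d₁) − K·e^{−rT}·N(d₂) = 206.106917 − 144.424826 = 61.682091
φ(d₁) = (1/√(2π))·e^{−d₁²/2} = 0.044906
ν = S·φ(d₁)·√T = 12.162898

price = 61.682091
ν = 12.162898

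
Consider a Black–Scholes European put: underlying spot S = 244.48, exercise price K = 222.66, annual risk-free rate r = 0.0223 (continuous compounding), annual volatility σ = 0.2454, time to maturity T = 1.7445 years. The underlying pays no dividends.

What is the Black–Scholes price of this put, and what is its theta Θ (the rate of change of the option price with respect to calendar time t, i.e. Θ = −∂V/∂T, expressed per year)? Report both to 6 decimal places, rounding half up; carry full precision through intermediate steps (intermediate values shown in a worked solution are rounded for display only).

price = 16.769246
Θ = -5.776681

σ√T = 0.2454·√1.7445 = 0.324123
d₁ = (ln(S/K) + (r+σ²/2)T) / (σ√T) = (ln(244.48/222.66) + (0.0223+0.2454²/2)·1.7445) / 0.324123 = (0.093488 + 0.091430) / 0.324123 = 0.570517
d₂ = d₁ − σ√T = 0.570517 − 0.324123 = 0.246394
e^{−rT} = e^{−0.0223·1.7445} = 0.961845
N(−d₁) = 0.284163,  N(−d₂) = 0.402689
Put price V = K·e^{−rT}·N(−d₂) − S·N(−d₁) = 86.241536 − 69.472290 = 16.769246
φ(d₁) = (1/√(2π))·e^{−d₁²/2} = 0.339024
Θ = −S·φ(d₁)·σ/(2√T) + r·K·e^{−rT}·N(−d₂) = −7.699868 + 1.923186 = -5.776681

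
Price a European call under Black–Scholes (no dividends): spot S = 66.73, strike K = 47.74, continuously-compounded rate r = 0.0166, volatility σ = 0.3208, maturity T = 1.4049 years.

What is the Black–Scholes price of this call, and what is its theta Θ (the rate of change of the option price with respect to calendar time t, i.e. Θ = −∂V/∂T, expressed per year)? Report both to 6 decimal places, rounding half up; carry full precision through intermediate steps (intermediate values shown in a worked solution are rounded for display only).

price = 22.039585
Θ = -2.497091

σ√T = 0.3208·√1.4049 = 0.380239
d₁ = (ln(S/K) + (r+σ²/2)T) / (σ√T) = (ln(66.73/47.74) + (0.0166+0.3208²/2)·1.4049) / 0.380239 = (0.334885 + 0.095612) / 0.380239 = 1.132175
d₂ = d₁ − σ√T = 1.132175 − 0.380239 = 0.751935
e^{−rT} = e^{−0.0166·1.4049} = 0.976949
N(d₁) = 0.871219,  N(d₂) = 0.773955
Call price V = S·N(d₁) − K·e^{−rT}·N(d₂) = 58.136476 − 36.096890 = 22.039585
φ(d₁) = (1/√(2π))·e^{−d₁²/2} = 0.210168
Θ = −S·φ(d₁)·σ/(2√T) − r·K·e^{−rT}·N(d₂) = −1.897883 − 0.599208 = -2.497091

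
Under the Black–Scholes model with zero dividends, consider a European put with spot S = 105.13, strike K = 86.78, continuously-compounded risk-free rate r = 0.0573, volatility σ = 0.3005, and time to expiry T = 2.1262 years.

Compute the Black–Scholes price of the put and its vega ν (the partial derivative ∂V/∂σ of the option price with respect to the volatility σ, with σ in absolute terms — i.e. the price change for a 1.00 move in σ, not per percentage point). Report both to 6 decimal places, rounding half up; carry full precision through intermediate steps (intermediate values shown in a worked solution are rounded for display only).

σ√T = 0.3005·√2.1262 = 0.438174
d₁ = (ln(S/K) + (r+σ²/2)T) / (σ√T) = (ln(105.13/86.78) + (0.0573+0.3005²/2)·2.1262) / 0.438174 = (0.191821 + 0.217829) / 0.438174 = 0.934905
d₂ = d₁ − σ√T = 0.934905 − 0.438174 = 0.496731
e^{−rT} = e^{−0.0573·2.1262} = 0.885298
N(−d₁) = 0.174919,  N(−d₂) = 0.309689
Put price V = K·e^{−rT}·N(−d₂) − S·N(−d₁) = 23.792240 − 18.389198 = 5.403041
φ(d₁) = (1/√(2π))·e^{−d₁²/2} = 0.257699
ν = S·φ(d₁)·√T = 39.504071

price = 5.403041
ν = 39.504071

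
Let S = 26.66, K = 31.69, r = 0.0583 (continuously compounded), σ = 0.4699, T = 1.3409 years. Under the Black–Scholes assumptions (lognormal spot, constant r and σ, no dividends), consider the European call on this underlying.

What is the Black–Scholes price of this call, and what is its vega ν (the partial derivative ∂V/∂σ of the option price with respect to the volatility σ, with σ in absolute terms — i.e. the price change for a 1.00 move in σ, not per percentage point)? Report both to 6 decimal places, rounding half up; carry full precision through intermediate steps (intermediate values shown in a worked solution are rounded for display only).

price = 4.765234
ν = 12.256849

σ√T = 0.4699·√1.3409 = 0.544131
d₁ = (ln(S/K) + (r+σ²/2)T) / (σ√T) = (ln(26.66/31.69) + (0.0583+0.4699²/2)·1.3409) / 0.544131 = (-0.172837 + 0.226214) / 0.544131 = 0.098096
d₂ = d₁ − σ√T = 0.098096 − 0.544131 = -0.446035
e^{−rT} = e^{−0.0583·1.3409} = 0.924803
N(d₁) = 0.539072,  N(d₂) = 0.327786
Call price V = S·N(d₁) − K·e^{−rT}·N(d₂) = 14.371657 − 9.606423 = 4.765234
φ(d₁) = (1/√(2π))·e^{−d₁²/2} = 0.397027
ν = S·φ(d₁)·√T = 12.256849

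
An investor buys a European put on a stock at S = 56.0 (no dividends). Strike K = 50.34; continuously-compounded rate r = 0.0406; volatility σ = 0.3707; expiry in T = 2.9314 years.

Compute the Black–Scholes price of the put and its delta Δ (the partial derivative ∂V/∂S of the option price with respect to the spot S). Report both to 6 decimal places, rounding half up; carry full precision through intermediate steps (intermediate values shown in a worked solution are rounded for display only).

price = 7.636351
Δ = -0.250556

σ√T = 0.3707·√2.9314 = 0.634688
d₁ = (ln(S/K) + (r+σ²/2)T) / (σ√T) = (ln(56.0/50.34) + (0.0406+0.3707²/2)·2.9314) / 0.634688 = (0.106552 + 0.320429) / 0.634688 = 0.672742
d₂ = d₁ − σ√T = 0.672742 − 0.634688 = 0.038054
e^{−rT} = e^{−0.0406·2.9314} = 0.887795
N(−d₁) = 0.250556,  N(−d₂) = 0.484822
Put price V = K·e^{−rT}·N(−d₂) − S·N(−d₁) = 21.667480 − 14.031129 = 7.636351
Δ = −N(−d₁) = -0.250556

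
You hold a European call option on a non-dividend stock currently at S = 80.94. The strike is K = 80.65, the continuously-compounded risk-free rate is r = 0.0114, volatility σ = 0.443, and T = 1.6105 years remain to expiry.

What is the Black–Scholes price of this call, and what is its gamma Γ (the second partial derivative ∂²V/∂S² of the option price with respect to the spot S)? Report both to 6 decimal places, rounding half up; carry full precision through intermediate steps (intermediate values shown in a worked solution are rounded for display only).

price = 18.614380
Γ = 0.008329

σ√T = 0.443·√1.6105 = 0.562191
d₁ = (ln(S/K) + (r+σ²/2)T) / (σ√T) = (ln(80.94/80.65) + (0.0114+0.443²/2)·1.6105) / 0.562191 = (0.003589 + 0.176389) / 0.562191 = 0.320138
d₂ = d₁ − σ√T = 0.320138 − 0.562191 = -0.242054
e^{−rT} = e^{−0.0114·1.6105} = 0.981808
N(d₁) = 0.625568,  N(d₂) = 0.404369
Call price V = S·N(d₁) − K·e^{−rT}·N(d₂) = 50.633472 − 32.019092 = 18.614380
φ(d₁) = (1/√(2π))·e^{−d₁²/2} = 0.379014
Γ = φ(d₁) / (S·σ·√T) = 0.008329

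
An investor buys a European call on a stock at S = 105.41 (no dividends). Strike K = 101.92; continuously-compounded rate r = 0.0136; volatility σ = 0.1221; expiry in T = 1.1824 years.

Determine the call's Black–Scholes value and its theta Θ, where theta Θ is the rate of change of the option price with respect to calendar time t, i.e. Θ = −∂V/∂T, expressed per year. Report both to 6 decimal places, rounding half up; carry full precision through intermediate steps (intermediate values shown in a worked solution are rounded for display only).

price = 8.378829
Θ = -2.989289

σ√T = 0.1221·√1.1824 = 0.132769
d₁ = (ln(S/K) + (r+σ²/2)T) / (σ√T) = (ln(105.41/101.92) + (0.0136+0.1221²/2)·1.1824) / 0.132769 = (0.033669 + 0.024894) / 0.132769 = 0.441094
d₂ = d₁ − σ√T = 0.441094 − 0.132769 = 0.308325
e^{−rT} = e^{−0.0136·1.1824} = 0.984048
N(d₁) = 0.670428,  N(d₂) = 0.621082
Call price V = S·N(d₁) − K·e^{−rT}·N(d₂) = 70.669777 − 62.290948 = 8.378829
φ(d₁) = (1/√(2π))·e^{−d₁²/2} = 0.361960
Θ = −S·φ(d₁)·σ/(2√T) − r·K·e^{−rT}·N(d₂) = −2.142132 − 0.847157 = -2.989289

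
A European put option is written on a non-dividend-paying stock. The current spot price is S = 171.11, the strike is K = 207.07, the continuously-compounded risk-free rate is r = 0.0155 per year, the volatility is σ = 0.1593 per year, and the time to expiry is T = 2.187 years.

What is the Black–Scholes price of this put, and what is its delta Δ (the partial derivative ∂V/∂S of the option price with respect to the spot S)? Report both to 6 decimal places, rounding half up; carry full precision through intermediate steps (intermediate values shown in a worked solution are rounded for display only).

σ√T = 0.1593·√2.187 = 0.235581
d₁ = (ln(S/K) + (r+σ²/2)T) / (σ√T) = (ln(171.11/207.07) + (0.0155+0.1593²/2)·2.187) / 0.235581 = (-0.190750 + 0.061648) / 0.235581 = -0.548018
d₂ = d₁ − σ√T = -0.548018 − 0.235581 = -0.783599
e^{−rT} = e^{−0.0155·2.187} = 0.966670
N(−d₁) = 0.708160,  N(−d₂) = 0.783362
Put price V = K·e^{−rT}·N(−d₂) − S·N(−d₁) = 156.804271 − 121.173293 = 35.630978
Δ = −N(−d₁) = -0.708160

price = 35.630978
Δ = -0.708160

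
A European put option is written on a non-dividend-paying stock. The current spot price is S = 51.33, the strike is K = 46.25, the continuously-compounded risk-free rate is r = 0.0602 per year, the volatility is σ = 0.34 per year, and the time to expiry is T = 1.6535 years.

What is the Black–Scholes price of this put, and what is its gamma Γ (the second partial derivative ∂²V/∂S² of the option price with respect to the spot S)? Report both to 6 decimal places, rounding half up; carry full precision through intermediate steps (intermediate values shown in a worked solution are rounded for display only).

price = 4.175314
Γ = 0.014063

σ√T = 0.34·√1.6535 = 0.437201
d₁ = (ln(S/K) + (r+σ²/2)T) / (σ√T) = (ln(51.33/46.25) + (0.0602+0.34²/2)·1.6535) / 0.437201 = (0.104214 + 0.195113) / 0.437201 = 0.684644
d₂ = d₁ − σ√T = 0.684644 − 0.437201 = 0.247443
e^{−rT} = e^{−0.0602·1.6535} = 0.905253
N(−d₁) = 0.246784,  N(−d₂) = 0.402283
Put price V = K·e^{−rT}·N(−d₂) − S·N(−d₁) = 16.842754 − 12.667439 = 4.175314
φ(d₁) = (1/√(2π))·e^{−d₁²/2} = 0.315591
Γ = φ(d₁) / (S·σ·√T) = 0.014063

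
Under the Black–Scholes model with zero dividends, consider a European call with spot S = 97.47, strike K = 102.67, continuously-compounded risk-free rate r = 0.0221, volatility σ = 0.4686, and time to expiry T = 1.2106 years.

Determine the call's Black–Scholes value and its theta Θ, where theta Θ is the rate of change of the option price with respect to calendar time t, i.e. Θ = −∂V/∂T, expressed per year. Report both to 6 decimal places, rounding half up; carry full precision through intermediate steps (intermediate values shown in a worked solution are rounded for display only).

σ√T = 0.4686·√1.2106 = 0.515588
d₁ = (ln(S/K) + (r+σ²/2)T) / (σ√T) = (ln(97.47/102.67) + (0.0221+0.4686²/2)·1.2106) / 0.515588 = (-0.051975 + 0.159670) / 0.515588 = 0.208877
d₂ = d₁ − σ√T = 0.208877 − 0.515588 = -0.306711
e^{−rT} = e^{−0.0221·1.2106} = 0.973600
N(d₁) = 0.582728,  N(d₂) = 0.379532
Call price V = S·N(d₁) − K·e^{−rT}·N(d₂) = 56.798477 − 37.937819 = 18.860658
φ(d₁) = (1/√(2π))·e^{−d₁²/2} = 0.390334
Θ = −S·φ(d₁)·σ/(2√T) − r·K·e^{−rT}·N(d₂) = −8.101752 − 0.838426 = -8.940178

price = 18.860658
Θ = -8.940178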